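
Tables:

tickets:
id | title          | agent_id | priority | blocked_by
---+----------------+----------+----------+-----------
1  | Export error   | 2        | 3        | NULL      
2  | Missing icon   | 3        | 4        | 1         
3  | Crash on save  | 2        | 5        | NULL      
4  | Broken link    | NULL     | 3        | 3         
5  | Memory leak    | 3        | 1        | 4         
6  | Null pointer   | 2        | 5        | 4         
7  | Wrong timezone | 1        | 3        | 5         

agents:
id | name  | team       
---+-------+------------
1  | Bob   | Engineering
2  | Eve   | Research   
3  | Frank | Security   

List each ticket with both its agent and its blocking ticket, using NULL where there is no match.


Two LEFT JOINs from the same base table tickets: one to agents via agent_id, one to tickets itself via blocked_by. Both are LEFT so every ticket is preserved.
Match against agents:
  - ticket 1 (Export error): agent_id=2 -> matches Eve
  - ticket 2 (Missing icon): agent_id=3 -> matches Frank
  - ticket 3 (Crash on save): agent_id=2 -> matches Eve
  - ticket 4 (Broken link): agent_id=NULL, no match -> kept with NULL
  - ticket 5 (Memory leak): agent_id=3 -> matches Frank
  - ticket 6 (Null pointer): agent_id=2 -> matches Eve
  - ticket 7 (Wrong timezone): agent_id=1 -> matches Bob
Match against tickets (self):
  - ticket 1 (Export error): blocked_by=NULL -> NULL
  - ticket 2 (Missing icon): blocked_by=1 -> Export error
  - ticket 3 (Crash on save): blocked_by=NULL -> NULL
  - ticket 4 (Broken link): blocked_by=3 -> Crash on save
  - ticket 5 (Memory leak): blocked_by=4 -> Broken link
  - ticket 6 (Null pointer): blocked_by=4 -> Broken link
  - ticket 7 (Wrong timezone): blocked_by=5 -> Memory leak

SQL:
SELECT a.title, b.name AS agent, c.title AS blocked_by
FROM tickets a
LEFT JOIN agents b ON a.agent_id = b.id
LEFT JOIN tickets c ON a.blocked_by = c.id

Result:
title          | agent | blocked_by   
---------------+-------+--------------
Export error   | Eve   | NULL         
Missing icon   | Frank | Export error 
Crash on save  | Eve   | NULL         
Broken link    | NULL  | Crash on save
Memory leak    | Frank | Broken link  
Null pointer   | Eve   | Broken link  
Wrong timezone | Bob   | Memory leak  


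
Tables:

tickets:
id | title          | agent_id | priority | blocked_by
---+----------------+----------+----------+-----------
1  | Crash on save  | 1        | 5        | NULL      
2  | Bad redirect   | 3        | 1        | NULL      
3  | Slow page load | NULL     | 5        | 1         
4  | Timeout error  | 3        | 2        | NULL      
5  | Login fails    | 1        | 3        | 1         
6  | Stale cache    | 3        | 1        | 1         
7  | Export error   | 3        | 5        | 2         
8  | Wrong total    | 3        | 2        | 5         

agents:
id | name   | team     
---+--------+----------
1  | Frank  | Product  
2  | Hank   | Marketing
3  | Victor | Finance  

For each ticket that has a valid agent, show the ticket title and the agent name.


INNER JOIN keeps only tickets rows whose agent_id matches an id in agents. Walk through each ticket:
  - ticket 1 (Crash on save): agent_id=1 -> matches Frank
  - ticket 2 (Bad redirect): agent_id=3 -> matches Victor
  - ticket 3 (Slow page load): agent_id=NULL, no match -> dropped
  - ticket 4 (Timeout error): agent_id=3 -> matches Victor
  - ticket 5 (Login fails): agent_id=1 -> matches Frank
  - ticket 6 (Stale cache): agent_id=3 -> matches Victor
  - ticket 7 (Export error): agent_id=3 -> matches Victor
  - ticket 8 (Wrong total): agent_id=3 -> matches Victor
So 1 of 8 rows is dropped.

SQL:
SELECT a.title, b.name AS agent
FROM tickets a
INNER JOIN agents b ON a.agent_id = b.id

Result:
title         | agent 
--------------+-------
Crash on save | Frank 
Bad redirect  | Victor
Timeout error | Victor
Login fails   | Frank 
Stale cache   | Victor
Export error  | Victor
Wrong total   | Victor


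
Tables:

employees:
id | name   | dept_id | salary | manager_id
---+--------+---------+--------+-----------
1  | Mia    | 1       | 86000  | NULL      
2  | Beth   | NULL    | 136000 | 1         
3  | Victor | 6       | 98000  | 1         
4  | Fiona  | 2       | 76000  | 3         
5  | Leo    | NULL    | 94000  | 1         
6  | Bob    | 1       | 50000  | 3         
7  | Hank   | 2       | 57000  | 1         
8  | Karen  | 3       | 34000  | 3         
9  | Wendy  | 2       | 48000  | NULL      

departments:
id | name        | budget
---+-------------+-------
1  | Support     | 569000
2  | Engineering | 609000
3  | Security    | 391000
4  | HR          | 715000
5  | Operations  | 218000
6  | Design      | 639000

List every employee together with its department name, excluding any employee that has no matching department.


INNER JOIN keeps only employees rows whose dept_id matches an id in departments. Walk through each employee:
  - employee 1 (Mia): dept_id=1 -> matches Support
  - employee 2 (Beth): dept_id=NULL, no match -> dropped
  - employee 3 (Victor): dept_id=6 -> matches Design
  - employee 4 (Fiona): dept_id=2 -> matches Engineering
  - employee 5 (Leo): dept_id=NULL, no match -> dropped
  - employee 6 (Bob): dept_id=1 -> matches Support
  - employee 7 (Hank): dept_id=2 -> matches Engineering
  - employee 8 (Karen): dept_id=3 -> matches Security
  - employee 9 (Wendy): dept_id=2 -> matches Engineering
So 2 of 9 rows are dropped.

SQL:
SELECT a.name, b.name AS department
FROM employees a
INNER JOIN departments b ON a.dept_id = b.id

Result:
name   | department 
-------+------------
Mia    | Support    
Victor | Design     
Fiona  | Engineering
Bob    | Support    
Hank   | Engineering
Karen  | Security   
Wendy  | Engineering


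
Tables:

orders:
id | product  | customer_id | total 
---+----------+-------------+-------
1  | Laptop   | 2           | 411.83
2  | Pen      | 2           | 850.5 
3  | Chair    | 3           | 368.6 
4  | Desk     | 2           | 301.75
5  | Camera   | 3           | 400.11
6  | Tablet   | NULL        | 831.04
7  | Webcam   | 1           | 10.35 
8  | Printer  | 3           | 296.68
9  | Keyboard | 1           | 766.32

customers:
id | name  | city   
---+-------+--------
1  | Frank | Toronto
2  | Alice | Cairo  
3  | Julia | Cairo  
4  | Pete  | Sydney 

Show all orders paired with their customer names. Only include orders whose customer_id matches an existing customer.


INNER JOIN keeps only orders rows whose customer_id matches an id in customers. Walk through each order:
  - order 1 (Laptop): customer_id=2 -> matches Alice
  - order 2 (Pen): customer_id=2 -> matches Alice
  - order 3 (Chair): customer_id=3 -> matches Julia
  - order 4 (Desk): customer_id=2 -> matches Alice
  - order 5 (Camera): customer_id=3 -> matches Julia
  - order 6 (Tablet): customer_id=NULL, no match -> dropped
  - order 7 (Webcam): customer_id=1 -> matches Frank
  - order 8 (Printer): customer_id=3 -> matches Julia
  - order 9 (Keyboard): customer_id=1 -> matches Frank
So 1 of 9 rows is dropped.

SQL:
SELECT a.product, b.name AS customer
FROM orders a
INNER JOIN customers b ON a.customer_id = b.id

Result:
product  | customer
---------+---------
Laptop   | Alice   
Pen      | Alice   
Chair    | Julia   
Desk     | Alice   
Camera   | Julia   
Webcam   | Frank   
Printer  | Julia   
Keyboard | Frank   


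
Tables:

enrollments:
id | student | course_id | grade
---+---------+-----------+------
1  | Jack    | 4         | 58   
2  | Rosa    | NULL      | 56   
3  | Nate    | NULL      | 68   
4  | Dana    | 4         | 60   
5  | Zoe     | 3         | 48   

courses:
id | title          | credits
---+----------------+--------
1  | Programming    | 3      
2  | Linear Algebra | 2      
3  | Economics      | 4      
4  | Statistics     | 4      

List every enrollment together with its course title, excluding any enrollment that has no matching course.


INNER JOIN keeps only enrollments rows whose course_id matches an id in courses. Walk through each enrollment:
  - enrollment 1 (Jack): course_id=4 -> matches Statistics
  - enrollment 2 (Rosa): course_id=NULL, no match -> dropped
  - enrollment 3 (Nate): course_id=NULL, no match -> dropped
  - enrollment 4 (Dana): course_id=4 -> matches Statistics
  - enrollment 5 (Zoe): course_id=3 -> matches Economics
So 2 of 5 rows are dropped.

SQL:
SELECT a.student, b.title AS course
FROM enrollments a
INNER JOIN courses b ON a.course_id = b.id

Result:
student | course    
--------+-----------
Jack    | Statistics
Dana    | Statistics
Zoe     | Economics 


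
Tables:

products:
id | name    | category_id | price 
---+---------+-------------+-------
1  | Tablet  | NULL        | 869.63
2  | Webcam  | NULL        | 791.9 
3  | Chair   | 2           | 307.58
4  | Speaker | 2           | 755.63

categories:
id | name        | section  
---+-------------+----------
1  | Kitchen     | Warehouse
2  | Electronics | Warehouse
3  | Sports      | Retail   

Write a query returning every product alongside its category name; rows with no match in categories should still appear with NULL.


LEFT JOIN keeps every row from products (the left table); where category_id has no match in categories, the category columns become NULL. Walk through each product:
  - product 1 (Tablet): category_id=NULL, no match -> kept with NULL
  - product 2 (Webcam): category_id=NULL, no match -> kept with NULL
  - product 3 (Chair): category_id=2 -> matches Electronics
  - product 4 (Speaker): category_id=2 -> matches Electronics
All 4 rows appear; 2 have NULL category.

SQL:
SELECT a.name, b.name AS category
FROM products a
LEFT JOIN categories b ON a.category_id = b.id

Result:
name    | category   
--------+------------
Tablet  | NULL       
Webcam  | NULL       
Chair   | Electronics
Speaker | Electronics


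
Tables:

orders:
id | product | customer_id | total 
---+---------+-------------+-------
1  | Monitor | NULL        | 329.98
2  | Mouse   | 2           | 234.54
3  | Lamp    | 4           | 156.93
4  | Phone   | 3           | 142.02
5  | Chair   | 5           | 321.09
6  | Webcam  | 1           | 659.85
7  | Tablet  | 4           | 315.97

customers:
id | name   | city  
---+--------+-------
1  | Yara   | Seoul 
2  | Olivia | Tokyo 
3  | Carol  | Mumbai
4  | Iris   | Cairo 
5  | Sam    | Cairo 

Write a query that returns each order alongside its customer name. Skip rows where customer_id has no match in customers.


INNER JOIN keeps only orders rows whose customer_id matches an id in customers. Walk through each order:
  - order 1 (Monitor): customer_id=NULL, no match -> dropped
  - order 2 (Mouse): customer_id=2 -> matches Olivia
  - order 3 (Lamp): customer_id=4 -> matches Iris
  - order 4 (Phone): customer_id=3 -> matches Carol
  - order 5 (Chair): customer_id=5 -> matches Sam
  - order 6 (Webcam): customer_id=1 -> matches Yara
  - order 7 (Tablet): customer_id=4 -> matches Iris
So 1 of 7 rows is dropped.

SQL:
SELECT a.product, b.name AS customer
FROM orders a
INNER JOIN customers b ON a.customer_id = b.id

Result:
product | customer
--------+---------
Mouse   | Olivia  
Lamp    | Iris    
Phone   | Carol   
Chair   | Sam     
Webcam  | Yara    
Tablet  | Iris    


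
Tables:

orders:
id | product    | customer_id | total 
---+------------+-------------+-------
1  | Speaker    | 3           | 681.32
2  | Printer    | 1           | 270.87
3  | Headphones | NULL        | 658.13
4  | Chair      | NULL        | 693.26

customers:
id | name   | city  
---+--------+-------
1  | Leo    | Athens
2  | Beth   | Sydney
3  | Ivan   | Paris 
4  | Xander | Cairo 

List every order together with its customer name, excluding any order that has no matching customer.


INNER JOIN keeps only orders rows whose customer_id matches an id in customers. Walk through each order:
  - order 1 (Speaker): customer_id=3 -> matches Ivan
  - order 2 (Printer): customer_id=1 -> matches Leo
  - order 3 (Headphones): customer_id=NULL, no match -> dropped
  - order 4 (Chair): customer_id=NULL, no match -> dropped
So 2 of 4 rows are dropped.

SQL:
SELECT a.product, b.name AS customer
FROM orders a
INNER JOIN customers b ON a.customer_id = b.id

Result:
product | customer
--------+---------
Speaker | Ivan    
Printer | Leo     


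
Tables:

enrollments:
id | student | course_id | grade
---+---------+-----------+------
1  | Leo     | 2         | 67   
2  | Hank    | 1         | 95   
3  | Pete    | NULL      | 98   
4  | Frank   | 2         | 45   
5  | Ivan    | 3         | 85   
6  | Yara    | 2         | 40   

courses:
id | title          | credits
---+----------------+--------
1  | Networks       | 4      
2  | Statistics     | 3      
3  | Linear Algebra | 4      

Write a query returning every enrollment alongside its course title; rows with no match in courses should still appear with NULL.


LEFT JOIN keeps every row from enrollments (the left table); where course_id has no match in courses, the course columns become NULL. Walk through each enrollment:
  - enrollment 1 (Leo): course_id=2 -> matches Statistics
  - enrollment 2 (Hank): course_id=1 -> matches Networks
  - enrollment 3 (Pete): course_id=NULL, no match -> kept with NULL
  - enrollment 4 (Frank): course_id=2 -> matches Statistics
  - enrollment 5 (Ivan): course_id=3 -> matches Linear Algebra
  - enrollment 6 (Yara): course_id=2 -> matches Statistics
All 6 rows appear; 1 has NULL course.

SQL:
SELECT a.student, b.title AS course
FROM enrollments a
LEFT JOIN courses b ON a.course_id = b.id

Result:
student | course        
--------+---------------
Leo     | Statistics    
Hank    | Networks      
Pete    | NULL          
Frank   | Statistics    
Ivan    | Linear Algebra
Yara    | Statistics    


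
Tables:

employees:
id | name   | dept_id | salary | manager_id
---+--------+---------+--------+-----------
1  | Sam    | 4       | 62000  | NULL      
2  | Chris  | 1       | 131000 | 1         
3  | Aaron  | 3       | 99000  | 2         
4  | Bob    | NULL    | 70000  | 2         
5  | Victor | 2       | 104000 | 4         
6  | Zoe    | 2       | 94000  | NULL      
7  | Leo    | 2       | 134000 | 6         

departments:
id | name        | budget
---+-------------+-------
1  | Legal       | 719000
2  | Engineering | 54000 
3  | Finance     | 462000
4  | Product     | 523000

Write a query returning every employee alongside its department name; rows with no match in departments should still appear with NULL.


LEFT JOIN keeps every row from employees (the left table); where dept_id has no match in departments, the department columns become NULL. Walk through each employee:
  - employee 1 (Sam): dept_id=4 -> matches Product
  - employee 2 (Chris): dept_id=1 -> matches Legal
  - employee 3 (Aaron): dept_id=3 -> matches Finance
  - employee 4 (Bob): dept_id=NULL, no match -> kept with NULL
  - employee 5 (Victor): dept_id=2 -> matches Engineering
  - employee 6 (Zoe): dept_id=2 -> matches Engineering
  - employee 7 (Leo): dept_id=2 -> matches Engineering
All 7 rows appear; 1 has NULL department.

SQL:
SELECT a.name, b.name AS department
FROM employees a
LEFT JOIN departments b ON a.dept_id = b.id

Result:
name   | department 
-------+------------
Sam    | Product    
Chris  | Legal      
Aaron  | Finance    
Bob    | NULL       
Victor | Engineering
Zoe    | Engineering
Leo    | Engineering


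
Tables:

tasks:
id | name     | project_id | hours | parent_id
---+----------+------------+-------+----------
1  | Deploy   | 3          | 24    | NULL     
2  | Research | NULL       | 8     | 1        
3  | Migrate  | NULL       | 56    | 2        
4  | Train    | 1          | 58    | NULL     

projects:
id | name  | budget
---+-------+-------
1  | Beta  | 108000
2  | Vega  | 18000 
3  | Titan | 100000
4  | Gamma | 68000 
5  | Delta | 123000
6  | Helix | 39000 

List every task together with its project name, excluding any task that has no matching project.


INNER JOIN keeps only tasks rows whose project_id matches an id in projects. Walk through each task:
  - task 1 (Deploy): project_id=3 -> matches Titan
  - task 2 (Research): project_id=NULL, no match -> dropped
  - task 3 (Migrate): project_id=NULL, no match -> dropped
  - task 4 (Train): project_id=1 -> matches Beta
So 2 of 4 rows are dropped.

SQL:
SELECT a.name, b.name AS project
FROM tasks a
INNER JOIN projects b ON a.project_id = b.id

Result:
name   | project
-------+--------
Deploy | Titan  
Train  | Beta   


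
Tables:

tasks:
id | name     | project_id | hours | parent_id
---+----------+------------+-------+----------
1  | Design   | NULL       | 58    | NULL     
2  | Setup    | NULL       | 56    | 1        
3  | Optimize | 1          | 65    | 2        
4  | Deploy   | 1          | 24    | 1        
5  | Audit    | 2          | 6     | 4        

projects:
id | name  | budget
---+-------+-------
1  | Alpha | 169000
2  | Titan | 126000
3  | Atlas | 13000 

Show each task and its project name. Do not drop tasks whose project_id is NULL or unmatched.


LEFT JOIN keeps every row from tasks (the left table); where project_id has no match in projects, the project columns become NULL. Walk through each task:
  - task 1 (Design): project_id=NULL, no match -> kept with NULL
  - task 2 (Setup): project_id=NULL, no match -> kept with NULL
  - task 3 (Optimize): project_id=1 -> matches Alpha
  - task 4 (Deploy): project_id=1 -> matches Alpha
  - task 5 (Audit): project_id=2 -> matches Titan
All 5 rows appear; 2 have NULL project.

SQL:
SELECT a.name, b.name AS project
FROM tasks a
LEFT JOIN projects b ON a.project_id = b.id

Result:
name     | project
---------+--------
Design   | NULL   
Setup    | NULL   
Optimize | Alpha  
Deploy   | Alpha  
Audit    | Titan  


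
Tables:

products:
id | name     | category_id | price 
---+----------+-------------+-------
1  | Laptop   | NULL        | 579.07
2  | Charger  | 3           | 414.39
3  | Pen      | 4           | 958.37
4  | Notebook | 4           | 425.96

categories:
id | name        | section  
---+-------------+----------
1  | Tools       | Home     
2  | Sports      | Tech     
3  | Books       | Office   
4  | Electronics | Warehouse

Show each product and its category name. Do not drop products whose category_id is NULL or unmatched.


LEFT JOIN keeps every row from products (the left table); where category_id has no match in categories, the category columns become NULL. Walk through each product:
  - product 1 (Laptop): category_id=NULL, no match -> kept with NULL
  - product 2 (Charger): category_id=3 -> matches Books
  - product 3 (Pen): category_id=4 -> matches Electronics
  - product 4 (Notebook): category_id=4 -> matches Electronics
All 4 rows appear; 1 has NULL category.

SQL:
SELECT a.name, b.name AS category
FROM products a
LEFT JOIN categories b ON a.category_id = b.id

Result:
name     | category   
---------+------------
Laptop   | NULL       
Charger  | Books      
Pen      | Electronics
Notebook | Electronics


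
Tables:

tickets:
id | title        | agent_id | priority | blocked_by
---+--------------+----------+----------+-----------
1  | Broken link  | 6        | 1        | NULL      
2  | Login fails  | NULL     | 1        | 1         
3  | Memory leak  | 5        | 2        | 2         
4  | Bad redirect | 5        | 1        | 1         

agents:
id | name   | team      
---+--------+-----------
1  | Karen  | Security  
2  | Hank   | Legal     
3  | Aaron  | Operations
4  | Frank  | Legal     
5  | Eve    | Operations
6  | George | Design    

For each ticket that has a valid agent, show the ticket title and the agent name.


INNER JOIN keeps only tickets rows whose agent_id matches an id in agents. Walk through each ticket:
  - ticket 1 (Broken link): agent_id=6 -> matches George
  - ticket 2 (Login fails): agent_id=NULL, no match -> dropped
  - ticket 3 (Memory leak): agent_id=5 -> matches Eve
  - ticket 4 (Bad redirect): agent_id=5 -> matches Eve
So 1 of 4 rows is dropped.

SQL:
SELECT a.title, b.name AS agent
FROM tickets a
INNER JOIN agents b ON a.agent_id = b.id

Result:
title        | agent 
-------------+-------
Broken link  | George
Memory leak  | Eve   
Bad redirect | Eve   


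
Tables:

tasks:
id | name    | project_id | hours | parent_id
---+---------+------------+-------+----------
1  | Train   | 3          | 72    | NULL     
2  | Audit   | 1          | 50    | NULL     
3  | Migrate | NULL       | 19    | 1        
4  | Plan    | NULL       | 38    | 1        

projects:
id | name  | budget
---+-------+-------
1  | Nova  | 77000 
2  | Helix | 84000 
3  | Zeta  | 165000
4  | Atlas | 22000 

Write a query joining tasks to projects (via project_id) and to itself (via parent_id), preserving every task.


Two LEFT JOINs from the same base table tasks: one to projects via project_id, one to tasks itself via parent_id. Both are LEFT so every task is preserved.
Match against projects:
  - task 1 (Train): project_id=3 -> matches Zeta
  - task 2 (Audit): project_id=1 -> matches Nova
  - task 3 (Migrate): project_id=NULL, no match -> kept with NULL
  - task 4 (Plan): project_id=NULL, no match -> kept with NULL
Match against tasks (self):
  - task 1 (Train): parent_id=NULL -> NULL
  - task 2 (Audit): parent_id=NULL -> NULL
  - task 3 (Migrate): parent_id=1 -> Train
  - task 4 (Plan): parent_id=1 -> Train

SQL:
SELECT a.name, b.name AS project, c.name AS parent
FROM tasks a
LEFT JOIN projects b ON a.project_id = b.id
LEFT JOIN tasks c ON a.parent_id = c.id

Result:
name    | project | parent
--------+---------+-------
Train   | Zeta    | NULL  
Audit   | Nova    | NULL  
Migrate | NULL    | Train 
Plan    | NULL    | Train 


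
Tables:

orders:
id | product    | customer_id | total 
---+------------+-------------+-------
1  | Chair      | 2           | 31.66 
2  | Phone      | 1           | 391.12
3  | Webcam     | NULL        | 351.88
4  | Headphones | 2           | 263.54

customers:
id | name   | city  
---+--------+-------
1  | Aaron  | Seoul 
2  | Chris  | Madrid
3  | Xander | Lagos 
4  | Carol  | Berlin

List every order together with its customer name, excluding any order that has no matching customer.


INNER JOIN keeps only orders rows whose customer_id matches an id in customers. Walk through each order:
  - order 1 (Chair): customer_id=2 -> matches Chris
  - order 2 (Phone): customer_id=1 -> matches Aaron
  - order 3 (Webcam): customer_id=NULL, no match -> dropped
  - order 4 (Headphones): customer_id=2 -> matches Chris
So 1 of 4 rows is dropped.

SQL:
SELECT a.product, b.name AS customer
FROM orders a
INNER JOIN customers b ON a.customer_id = b.id

Result:
product    | customer
-----------+---------
Chair      | Chris   
Phone      | Aaron   
Headphones | Chris   


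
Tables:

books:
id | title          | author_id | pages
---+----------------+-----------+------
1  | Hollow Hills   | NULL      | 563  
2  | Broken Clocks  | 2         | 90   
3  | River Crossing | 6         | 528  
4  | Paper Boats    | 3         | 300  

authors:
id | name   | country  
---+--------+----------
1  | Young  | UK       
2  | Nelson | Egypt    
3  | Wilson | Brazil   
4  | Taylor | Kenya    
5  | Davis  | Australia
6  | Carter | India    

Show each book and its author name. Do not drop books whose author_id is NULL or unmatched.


LEFT JOIN keeps every row from books (the left table); where author_id has no match in authors, the author columns become NULL. Walk through each book:
  - book 1 (Hollow Hills): author_id=NULL, no match -> kept with NULL
  - book 2 (Broken Clocks): author_id=2 -> matches Nelson
  - book 3 (River Crossing): author_id=6 -> matches Carter
  - book 4 (Paper Boats): author_id=3 -> matches Wilson
All 4 rows appear; 1 has NULL author.

SQL:
SELECT a.title, b.name AS author
FROM books a
LEFT JOIN authors b ON a.author_id = b.id

Result:
title          | author
---------------+-------
Hollow Hills   | NULL  
Broken Clocks  | Nelson
River Crossing | Carter
Paper Boats    | Wilson


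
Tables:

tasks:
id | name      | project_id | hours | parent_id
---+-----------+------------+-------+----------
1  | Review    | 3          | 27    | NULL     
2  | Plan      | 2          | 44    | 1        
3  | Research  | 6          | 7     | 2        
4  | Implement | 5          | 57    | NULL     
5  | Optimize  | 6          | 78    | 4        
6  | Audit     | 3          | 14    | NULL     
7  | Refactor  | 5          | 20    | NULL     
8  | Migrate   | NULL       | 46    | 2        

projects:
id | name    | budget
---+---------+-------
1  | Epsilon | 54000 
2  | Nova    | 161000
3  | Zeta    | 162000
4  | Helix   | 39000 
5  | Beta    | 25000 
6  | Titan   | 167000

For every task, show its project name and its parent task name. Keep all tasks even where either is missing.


Two LEFT JOINs from the same base table tasks: one to projects via project_id, one to tasks itself via parent_id. Both are LEFT so every task is preserved.
Match against projects:
  - task 1 (Review): project_id=3 -> matches Zeta
  - task 2 (Plan): project_id=2 -> matches Nova
  - task 3 (Research): project_id=6 -> matches Titan
  - task 4 (Implement): project_id=5 -> matches Beta
  - task 5 (Optimize): project_id=6 -> matches Titan
  - task 6 (Audit): project_id=3 -> matches Zeta
  - task 7 (Refactor): project_id=5 -> matches Beta
  - task 8 (Migrate): project_id=NULL, no match -> kept with NULL
Match against tasks (self):
  - task 1 (Review): parent_id=NULL -> NULL
  - task 2 (Plan): parent_id=1 -> Review
  - task 3 (Research): parent_id=2 -> Plan
  - task 4 (Implement): parent_id=NULL -> NULL
  - task 5 (Optimize): parent_id=4 -> Implement
  - task 6 (Audit): parent_id=NULL -> NULL
  - task 7 (Refactor): parent_id=NULL -> NULL
  - task 8 (Migrate): parent_id=2 -> Plan

SQL:
SELECT a.name, b.name AS project, c.name AS parent
FROM tasks a
LEFT JOIN projects b ON a.project_id = b.id
LEFT JOIN tasks c ON a.parent_id = c.id

Result:
name      | project | parent   
----------+---------+----------
Review    | Zeta    | NULL     
Plan      | Nova    | Review   
Research  | Titan   | Plan     
Implement | Beta    | NULL     
Optimize  | Titan   | Implement
Audit     | Zeta    | NULL     
Refactor  | Beta    | NULL     
Migrate   | NULL    | Plan     


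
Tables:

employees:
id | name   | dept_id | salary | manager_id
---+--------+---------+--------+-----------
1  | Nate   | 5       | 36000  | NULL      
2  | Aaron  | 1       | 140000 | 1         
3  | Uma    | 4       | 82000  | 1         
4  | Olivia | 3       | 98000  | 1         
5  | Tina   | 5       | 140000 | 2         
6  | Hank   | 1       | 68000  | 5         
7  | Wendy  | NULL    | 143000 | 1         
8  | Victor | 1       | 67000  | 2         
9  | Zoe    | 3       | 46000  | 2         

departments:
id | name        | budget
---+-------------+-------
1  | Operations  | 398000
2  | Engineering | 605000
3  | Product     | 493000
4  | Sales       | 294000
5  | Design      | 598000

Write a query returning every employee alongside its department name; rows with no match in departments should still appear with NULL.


LEFT JOIN keeps every row from employees (the left table); where dept_id has no match in departments, the department columns become NULL. Walk through each employee:
  - employee 1 (Nate): dept_id=5 -> matches Design
  - employee 2 (Aaron): dept_id=1 -> matches Operations
  - employee 3 (Uma): dept_id=4 -> matches Sales
  - employee 4 (Olivia): dept_id=3 -> matches Product
  - employee 5 (Tina): dept_id=5 -> matches Design
  - employee 6 (Hank): dept_id=1 -> matches Operations
  - employee 7 (Wendy): dept_id=NULL, no match -> kept with NULL
  - employee 8 (Victor): dept_id=1 -> matches Operations
  - employee 9 (Zoe): dept_id=3 -> matches Product
All 9 rows appear; 1 has NULL department.

SQL:
SELECT a.name, b.name AS department
FROM employees a
LEFT JOIN departments b ON a.dept_id = b.id

Result:
name   | department
-------+-----------
Nate   | Design    
Aaron  | Operations
Uma    | Sales     
Olivia | Product   
Tina   | Design    
Hank   | Operations
Wendy  | NULL      
Victor | Operations
Zoe    | Product   


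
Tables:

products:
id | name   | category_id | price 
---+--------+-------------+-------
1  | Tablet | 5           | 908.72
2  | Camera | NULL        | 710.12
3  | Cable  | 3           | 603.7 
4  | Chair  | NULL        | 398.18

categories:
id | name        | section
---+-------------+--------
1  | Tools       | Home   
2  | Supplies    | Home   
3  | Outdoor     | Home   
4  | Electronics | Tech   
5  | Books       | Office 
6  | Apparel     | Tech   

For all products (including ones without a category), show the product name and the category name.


LEFT JOIN keeps every row from products (the left table); where category_id has no match in categories, the category columns become NULL. Walk through each product:
  - product 1 (Tablet): category_id=5 -> matches Books
  - product 2 (Camera): category_id=NULL, no match -> kept with NULL
  - product 3 (Cable): category_id=3 -> matches Outdoor
  - product 4 (Chair): category_id=NULL, no match -> kept with NULL
All 4 rows appear; 2 have NULL category.

SQL:
SELECT a.name, b.name AS category
FROM products a
LEFT JOIN categories b ON a.category_id = b.id

Result:
name   | category
-------+---------
Tablet | Books   
Camera | NULL    
Cable  | Outdoor 
Chair  | NULL    


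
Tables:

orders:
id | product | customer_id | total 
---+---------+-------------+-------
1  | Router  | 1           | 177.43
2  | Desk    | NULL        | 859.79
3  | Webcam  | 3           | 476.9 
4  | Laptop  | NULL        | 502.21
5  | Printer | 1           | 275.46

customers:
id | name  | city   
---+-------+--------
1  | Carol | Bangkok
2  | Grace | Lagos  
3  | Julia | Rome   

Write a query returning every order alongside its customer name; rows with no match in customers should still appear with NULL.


LEFT JOIN keeps every row from orders (the left table); where customer_id has no match in customers, the customer columns become NULL. Walk through each order:
  - order 1 (Router): customer_id=1 -> matches Carol
  - order 2 (Desk): customer_id=NULL, no match -> kept with NULL
  - order 3 (Webcam): customer_id=3 -> matches Julia
  - order 4 (Laptop): customer_id=NULL, no match -> kept with NULL
  - order 5 (Printer): customer_id=1 -> matches Carol
All 5 rows appear; 2 have NULL customer.

SQL:
SELECT a.product, b.name AS customer
FROM orders a
LEFT JOIN customers b ON a.customer_id = b.id

Result:
product | customer
--------+---------
Router  | Carol   
Desk    | NULL    
Webcam  | Julia   
Laptop  | NULL    
Printer | Carol   


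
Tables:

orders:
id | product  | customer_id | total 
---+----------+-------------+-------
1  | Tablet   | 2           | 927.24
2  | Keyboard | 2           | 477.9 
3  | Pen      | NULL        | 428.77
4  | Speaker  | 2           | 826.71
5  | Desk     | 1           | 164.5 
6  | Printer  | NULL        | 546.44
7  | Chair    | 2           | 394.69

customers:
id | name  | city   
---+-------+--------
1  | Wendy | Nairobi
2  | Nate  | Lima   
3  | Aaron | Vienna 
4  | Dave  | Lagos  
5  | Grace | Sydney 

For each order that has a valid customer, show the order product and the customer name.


INNER JOIN keeps only orders rows whose customer_id matches an id in customers. Walk through each order:
  - order 1 (Tablet): customer_id=2 -> matches Nate
  - order 2 (Keyboard): customer_id=2 -> matches Nate
  - order 3 (Pen): customer_id=NULL, no match -> dropped
  - order 4 (Speaker): customer_id=2 -> matches Nate
  - order 5 (Desk): customer_id=1 -> matches Wendy
  - order 6 (Printer): customer_id=NULL, no match -> dropped
  - order 7 (Chair): customer_id=2 -> matches Nate
So 2 of 7 rows are dropped.

SQL:
SELECT a.product, b.name AS customer
FROM orders a
INNER JOIN customers b ON a.customer_id = b.id

Result:
product  | customer
---------+---------
Tablet   | Nate    
Keyboard | Nate    
Speaker  | Nate    
Desk     | Wendy   
Chair    | Nate    


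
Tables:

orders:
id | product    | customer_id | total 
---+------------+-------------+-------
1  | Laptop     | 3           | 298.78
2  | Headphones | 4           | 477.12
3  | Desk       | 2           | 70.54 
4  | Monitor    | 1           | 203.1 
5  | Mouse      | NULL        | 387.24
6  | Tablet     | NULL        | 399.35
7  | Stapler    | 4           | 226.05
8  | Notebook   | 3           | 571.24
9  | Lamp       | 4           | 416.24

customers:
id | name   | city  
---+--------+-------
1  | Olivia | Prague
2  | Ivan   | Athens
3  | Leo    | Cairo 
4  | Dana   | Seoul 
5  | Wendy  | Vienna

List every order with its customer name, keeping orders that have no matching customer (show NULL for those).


LEFT JOIN keeps every row from orders (the left table); where customer_id has no match in customers, the customer columns become NULL. Walk through each order:
  - order 1 (Laptop): customer_id=3 -> matches Leo
  - order 2 (Headphones): customer_id=4 -> matches Dana
  - order 3 (Desk): customer_id=2 -> matches Ivan
  - order 4 (Monitor): customer_id=1 -> matches Olivia
  - order 5 (Mouse): customer_id=NULL, no match -> kept with NULL
  - order 6 (Tablet): customer_id=NULL, no match -> kept with NULL
  - order 7 (Stapler): customer_id=4 -> matches Dana
  - order 8 (Notebook): customer_id=3 -> matches Leo
  - order 9 (Lamp): customer_id=4 -> matches Dana
All 9 rows appear; 2 have NULL customer.

SQL:
SELECT a.product, b.name AS customer
FROM orders a
LEFT JOIN customers b ON a.customer_id = b.id

Result:
product    | customer
-----------+---------
Laptop     | Leo     
Headphones | Dana    
Desk       | Ivan    
Monitor    | Olivia  
Mouse      | NULL    
Tablet     | NULL    
Stapler    | Dana    
Notebook   | Leo     
Lamp       | Dana    


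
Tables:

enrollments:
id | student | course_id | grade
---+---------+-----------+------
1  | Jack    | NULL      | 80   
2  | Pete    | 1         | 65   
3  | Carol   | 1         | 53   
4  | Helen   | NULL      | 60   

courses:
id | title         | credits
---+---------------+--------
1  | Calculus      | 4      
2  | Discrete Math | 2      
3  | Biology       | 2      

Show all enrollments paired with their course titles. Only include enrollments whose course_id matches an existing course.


INNER JOIN keeps only enrollments rows whose course_id matches an id in courses. Walk through each enrollment:
  - enrollment 1 (Jack): course_id=NULL, no match -> dropped
  - enrollment 2 (Pete): course_id=1 -> matches Calculus
  - enrollment 3 (Carol): course_id=1 -> matches Calculus
  - enrollment 4 (Helen): course_id=NULL, no match -> dropped
So 2 of 4 rows are dropped.

SQL:
SELECT a.student, b.title AS course
FROM enrollments a
INNER JOIN courses b ON a.course_id = b.id

Result:
student | course  
--------+---------
Pete    | Calculus
Carol   | Calculus


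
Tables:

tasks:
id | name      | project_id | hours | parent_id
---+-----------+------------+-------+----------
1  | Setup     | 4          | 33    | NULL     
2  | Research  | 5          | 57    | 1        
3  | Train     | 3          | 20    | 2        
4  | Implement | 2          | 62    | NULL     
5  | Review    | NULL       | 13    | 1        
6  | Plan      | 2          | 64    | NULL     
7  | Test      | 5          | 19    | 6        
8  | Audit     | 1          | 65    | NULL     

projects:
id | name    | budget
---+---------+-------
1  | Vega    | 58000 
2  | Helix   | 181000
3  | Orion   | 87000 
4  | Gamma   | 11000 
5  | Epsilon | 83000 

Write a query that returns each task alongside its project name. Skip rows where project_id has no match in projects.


INNER JOIN keeps only tasks rows whose project_id matches an id in projects. Walk through each task:
  - task 1 (Setup): project_id=4 -> matches Gamma
  - task 2 (Research): project_id=5 -> matches Epsilon
  - task 3 (Train): project_id=3 -> matches Orion
  - task 4 (Implement): project_id=2 -> matches Helix
  - task 5 (Review): project_id=NULL, no match -> dropped
  - task 6 (Plan): project_id=2 -> matches Helix
  - task 7 (Test): project_id=5 -> matches Epsilon
  - task 8 (Audit): project_id=1 -> matches Vega
So 1 of 8 rows is dropped.

SQL:
SELECT a.name, b.name AS project
FROM tasks a
INNER JOIN projects b ON a.project_id = b.id

Result:
name      | project
----------+--------
Setup     | Gamma  
Research  | Epsilon
Train     | Orion  
Implement | Helix  
Plan      | Helix  
Test      | Epsilon
Audit     | Vega   


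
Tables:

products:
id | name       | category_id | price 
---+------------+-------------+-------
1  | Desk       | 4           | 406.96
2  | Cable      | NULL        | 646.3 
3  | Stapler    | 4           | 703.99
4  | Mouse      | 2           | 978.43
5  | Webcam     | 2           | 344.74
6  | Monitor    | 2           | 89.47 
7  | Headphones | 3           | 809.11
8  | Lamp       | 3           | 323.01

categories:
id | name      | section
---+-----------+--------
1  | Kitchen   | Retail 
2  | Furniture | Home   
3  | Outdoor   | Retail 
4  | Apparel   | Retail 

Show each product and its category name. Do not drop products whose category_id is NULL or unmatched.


LEFT JOIN keeps every row from products (the left table); where category_id has no match in categories, the category columns become NULL. Walk through each product:
  - product 1 (Desk): category_id=4 -> matches Apparel
  - product 2 (Cable): category_id=NULL, no match -> kept with NULL
  - product 3 (Stapler): category_id=4 -> matches Apparel
  - product 4 (Mouse): category_id=2 -> matches Furniture
  - product 5 (Webcam): category_id=2 -> matches Furniture
  - product 6 (Monitor): category_id=2 -> matches Furniture
  - product 7 (Headphones): category_id=3 -> matches Outdoor
  - product 8 (Lamp): category_id=3 -> matches Outdoor
All 8 rows appear; 1 has NULL category.

SQL:
SELECT a.name, b.name AS category
FROM products a
LEFT JOIN categories b ON a.category_id = b.id

Result:
name       | category 
-----------+----------
Desk       | Apparel  
Cable      | NULL     
Stapler    | Apparel  
Mouse      | Furniture
Webcam     | Furniture
Monitor    | Furniture
Headphones | Outdoor  
Lamp       | Outdoor  


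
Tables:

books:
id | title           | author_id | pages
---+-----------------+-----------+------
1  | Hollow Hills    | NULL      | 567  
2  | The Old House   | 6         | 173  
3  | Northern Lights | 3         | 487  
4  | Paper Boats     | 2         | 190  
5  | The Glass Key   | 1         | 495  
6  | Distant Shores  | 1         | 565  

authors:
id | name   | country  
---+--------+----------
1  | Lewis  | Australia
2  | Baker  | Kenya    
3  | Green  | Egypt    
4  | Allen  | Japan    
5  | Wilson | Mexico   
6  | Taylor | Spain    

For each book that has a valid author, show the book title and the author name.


INNER JOIN keeps only books rows whose author_id matches an id in authors. Walk through each book:
  - book 1 (Hollow Hills): author_id=NULL, no match -> dropped
  - book 2 (The Old House): author_id=6 -> matches Taylor
  - book 3 (Northern Lights): author_id=3 -> matches Green
  - book 4 (Paper Boats): author_id=2 -> matches Baker
  - book 5 (The Glass Key): author_id=1 -> matches Lewis
  - book 6 (Distant Shores): author_id=1 -> matches Lewis
So 1 of 6 rows is dropped.

SQL:
SELECT a.title, b.name AS author
FROM books a
INNER JOIN authors b ON a.author_id = b.id

Result:
title           | author
----------------+-------
The Old House   | Taylor
Northern Lights | Green 
Paper Boats     | Baker 
The Glass Key   | Lewis 
Distant Shores  | Lewis 


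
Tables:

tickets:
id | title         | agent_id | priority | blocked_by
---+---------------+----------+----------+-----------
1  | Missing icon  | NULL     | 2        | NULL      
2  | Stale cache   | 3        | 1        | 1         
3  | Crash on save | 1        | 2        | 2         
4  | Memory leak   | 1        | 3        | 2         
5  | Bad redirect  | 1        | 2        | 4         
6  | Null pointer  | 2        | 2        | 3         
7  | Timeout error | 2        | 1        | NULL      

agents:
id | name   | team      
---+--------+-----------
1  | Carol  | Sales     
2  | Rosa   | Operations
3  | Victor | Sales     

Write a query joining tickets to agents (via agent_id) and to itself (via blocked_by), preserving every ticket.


Two LEFT JOINs from the same base table tickets: one to agents via agent_id, one to tickets itself via blocked_by. Both are LEFT so every ticket is preserved.
Match against agents:
  - ticket 1 (Missing icon): agent_id=NULL, no match -> kept with NULL
  - ticket 2 (Stale cache): agent_id=3 -> matches Victor
  - ticket 3 (Crash on save): agent_id=1 -> matches Carol
  - ticket 4 (Memory leak): agent_id=1 -> matches Carol
  - ticket 5 (Bad redirect): agent_id=1 -> matches Carol
  - ticket 6 (Null pointer): agent_id=2 -> matches Rosa
  - ticket 7 (Timeout error): agent_id=2 -> matches Rosa
Match against tickets (self):
  - ticket 1 (Missing icon): blocked_by=NULL -> NULL
  - ticket 2 (Stale cache): blocked_by=1 -> Missing icon
  - ticket 3 (Crash on save): blocked_by=2 -> Stale cache
  - ticket 4 (Memory leak): blocked_by=2 -> Stale cache
  - ticket 5 (Bad redirect): blocked_by=4 -> Memory leak
  - ticket 6 (Null pointer): blocked_by=3 -> Crash on save
  - ticket 7 (Timeout error): blocked_by=NULL -> NULL

SQL:
SELECT a.title, b.name AS agent, c.title AS blocked_by
FROM tickets a
LEFT JOIN agents b ON a.agent_id = b.id
LEFT JOIN tickets c ON a.blocked_by = c.id

Result:
title         | agent  | blocked_by   
--------------+--------+--------------
Missing icon  | NULL   | NULL         
Stale cache   | Victor | Missing icon 
Crash on save | Carol  | Stale cache  
Memory leak   | Carol  | Stale cache  
Bad redirect  | Carol  | Memory leak  
Null pointer  | Rosa   | Crash on save
Timeout error | Rosa   | NULL         
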